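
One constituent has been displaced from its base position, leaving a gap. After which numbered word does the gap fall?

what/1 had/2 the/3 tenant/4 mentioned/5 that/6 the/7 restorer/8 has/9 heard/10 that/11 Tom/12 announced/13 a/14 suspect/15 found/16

16

The displaced element is "what" (word 1).
It is linked across 3 clause boundaries (that → that → Ø).
It functions as the direct object of "found", so the gap sits immediately after word 16 ("found").
Base order: The tenant had mentioned that the restorer has heard that Tom announced a suspect found what.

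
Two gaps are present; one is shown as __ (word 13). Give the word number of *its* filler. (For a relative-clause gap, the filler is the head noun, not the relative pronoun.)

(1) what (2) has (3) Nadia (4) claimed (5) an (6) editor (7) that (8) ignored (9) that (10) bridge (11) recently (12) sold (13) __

The marked gap is the direct object of "sold".
Its filler is the fronted wh-phrase "what", at word 1.
(The other dependency links word 6 to a gap after word 7.)

1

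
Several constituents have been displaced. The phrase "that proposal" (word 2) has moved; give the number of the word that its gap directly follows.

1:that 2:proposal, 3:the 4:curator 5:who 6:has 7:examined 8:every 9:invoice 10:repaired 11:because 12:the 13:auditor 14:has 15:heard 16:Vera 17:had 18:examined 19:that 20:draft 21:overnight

10

The displaced element is "that proposal" (word 2).
It functions as the direct object of "repaired", so the gap sits immediately after word 10 ("repaired").
Base order: The curator who has examined every invoice repaired that proposal because the auditor has heard Vera had examined that draft overnight.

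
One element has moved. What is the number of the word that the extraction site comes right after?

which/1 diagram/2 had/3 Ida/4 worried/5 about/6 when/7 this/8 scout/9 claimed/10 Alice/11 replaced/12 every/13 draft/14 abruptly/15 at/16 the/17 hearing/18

The displaced element is "which diagram" (word 2).
It functions as the object of the preposition "about" of "worried", so the gap sits immediately after word 6 ("about").
Base order: Ida had worried about which diagram when this scout claimed Alice replaced every draft abruptly at the hearing.

6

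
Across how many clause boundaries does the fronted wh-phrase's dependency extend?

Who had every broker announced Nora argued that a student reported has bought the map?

"who" is extracted from the subject of "bought".
Boundaries crossed, outermost first: [Ø], [that], [Ø] — 3 in total.

3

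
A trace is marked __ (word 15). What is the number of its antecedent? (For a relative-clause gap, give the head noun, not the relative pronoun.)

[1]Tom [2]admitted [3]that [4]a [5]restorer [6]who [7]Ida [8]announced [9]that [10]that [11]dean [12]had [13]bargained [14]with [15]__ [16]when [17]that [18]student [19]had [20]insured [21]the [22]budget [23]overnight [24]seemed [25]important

5

The gap at 15 is the prepositional object of "bargained", inside a relative clause.
The relative pronoun is "who" (word 6); it is bound by the head noun immediately before it.
Its filler is the head noun "restorer", at word 5.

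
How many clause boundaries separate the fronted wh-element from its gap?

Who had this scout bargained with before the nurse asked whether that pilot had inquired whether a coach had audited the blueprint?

"who" originates inside the matrix clause — no clause boundary is crossed.

0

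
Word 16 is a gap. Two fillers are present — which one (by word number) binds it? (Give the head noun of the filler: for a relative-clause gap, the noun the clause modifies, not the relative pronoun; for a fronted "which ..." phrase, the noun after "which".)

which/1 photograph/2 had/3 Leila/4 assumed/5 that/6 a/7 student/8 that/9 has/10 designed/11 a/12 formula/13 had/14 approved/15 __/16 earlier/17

2

The marked gap is the direct object of "approved".
Its filler is the fronted wh-phrase "which photograph", at word 2.
(The other dependency links word 8 to a gap after word 9.)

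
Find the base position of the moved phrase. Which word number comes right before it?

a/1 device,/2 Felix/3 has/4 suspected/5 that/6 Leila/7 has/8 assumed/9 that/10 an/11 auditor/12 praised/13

13

The displaced element is "a device" (word 2).
It is linked across 2 clause boundaries (that → that).
It functions as the direct object of "praised", so the gap sits immediately after word 13 ("praised").
Base order: Felix has suspected that Leila has assumed that an auditor praised a device.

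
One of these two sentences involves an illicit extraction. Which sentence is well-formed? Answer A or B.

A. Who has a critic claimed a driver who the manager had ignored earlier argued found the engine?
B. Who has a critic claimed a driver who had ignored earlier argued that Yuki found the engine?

A

In B, the wh-phrase is extracted from inside a complex-NP island (relative clause) (introduced by "who"), which blocks movement.
In A, the extraction path crosses only that-complement boundaries, which are transparent.
So A is grammatical.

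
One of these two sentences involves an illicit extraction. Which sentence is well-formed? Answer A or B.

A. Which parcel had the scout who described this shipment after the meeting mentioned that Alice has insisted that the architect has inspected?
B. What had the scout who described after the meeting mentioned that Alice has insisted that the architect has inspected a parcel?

A

In B, the wh-phrase is extracted from inside a complex-NP island (relative clause) (introduced by "who"), which blocks movement.
In A, the extraction path crosses only that-complement boundaries, which are transparent.
So A is grammatical.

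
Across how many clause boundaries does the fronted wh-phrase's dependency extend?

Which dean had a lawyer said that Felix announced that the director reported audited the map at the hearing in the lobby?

3

"which dean" is extracted from the subject of "audited".
Boundaries crossed, outermost first: [that], [that], [Ø] — 3 in total.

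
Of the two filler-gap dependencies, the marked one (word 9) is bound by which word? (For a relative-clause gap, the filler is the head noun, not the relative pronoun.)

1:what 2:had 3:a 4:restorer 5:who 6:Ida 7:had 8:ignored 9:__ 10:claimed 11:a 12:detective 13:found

4

The marked gap is inside the relative clause, the direct object of "ignored".
Its filler is the head noun "restorer" (via "who"), at word 4.
(The other dependency links word 1 to a gap after word 13.)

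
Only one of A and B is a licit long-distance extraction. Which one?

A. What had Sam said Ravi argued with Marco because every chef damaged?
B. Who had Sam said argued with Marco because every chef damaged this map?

In A, the wh-phrase is extracted from inside an adjunct island (introduced by "because"), which blocks movement.
In B, the extraction path crosses only that-complement boundaries, which are transparent.
So B is grammatical.

B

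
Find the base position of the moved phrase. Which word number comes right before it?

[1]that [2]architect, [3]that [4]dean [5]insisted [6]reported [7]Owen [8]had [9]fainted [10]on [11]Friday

5

The displaced element is "that architect" (word 2).
It is linked across 1 clause boundary (Ø).
It functions as the subject of "reported", so the gap sits immediately after word 5 ("insisted").
Base order: That dean insisted that that architect reported Owen had fainted on Friday.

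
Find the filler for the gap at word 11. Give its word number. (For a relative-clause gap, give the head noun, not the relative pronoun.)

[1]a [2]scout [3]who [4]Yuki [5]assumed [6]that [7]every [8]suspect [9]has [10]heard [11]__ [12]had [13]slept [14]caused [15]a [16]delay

2

The gap at 11 is the subject of "slept", inside a relative clause.
The relative pronoun is "who" (word 3); it is bound by the head noun immediately before it.
Its filler is the head noun "scout", at word 2.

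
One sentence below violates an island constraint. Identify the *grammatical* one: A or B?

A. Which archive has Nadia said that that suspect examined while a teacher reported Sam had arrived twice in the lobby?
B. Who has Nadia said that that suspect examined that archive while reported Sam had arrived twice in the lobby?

In B, the wh-phrase is extracted from inside an adjunct island (introduced by "while"), which blocks movement.
In A, the extraction path crosses only that-complement boundaries, which are transparent.
So A is grammatical.

A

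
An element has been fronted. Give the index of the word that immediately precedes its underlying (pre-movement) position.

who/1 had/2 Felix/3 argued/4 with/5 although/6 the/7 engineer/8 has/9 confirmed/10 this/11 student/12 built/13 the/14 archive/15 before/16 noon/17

5

The displaced element is "who" (word 1).
It functions as the object of the preposition "with" of "argued", so the gap sits immediately after word 5 ("with").
Base order: Felix had argued with who although the engineer has confirmed this student built the archive before noon.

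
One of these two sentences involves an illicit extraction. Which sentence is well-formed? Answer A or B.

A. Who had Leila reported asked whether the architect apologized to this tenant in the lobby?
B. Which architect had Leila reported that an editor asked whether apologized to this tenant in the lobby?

In B, the wh-phrase is extracted from inside a wh-island (introduced by "whether"), which blocks movement.
In A, the extraction path crosses only that-complement boundaries, which are transparent.
So A is grammatical.

A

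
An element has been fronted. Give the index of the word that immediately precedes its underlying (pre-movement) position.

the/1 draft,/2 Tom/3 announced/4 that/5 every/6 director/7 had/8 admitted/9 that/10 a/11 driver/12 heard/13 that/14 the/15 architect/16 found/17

The displaced element is "the draft" (word 2).
It is linked across 3 clause boundaries (that → that → that).
It functions as the direct object of "found", so the gap sits immediately after word 17 ("found").
Base order: Tom announced that every director had admitted that a driver heard that the architect found the draft.

17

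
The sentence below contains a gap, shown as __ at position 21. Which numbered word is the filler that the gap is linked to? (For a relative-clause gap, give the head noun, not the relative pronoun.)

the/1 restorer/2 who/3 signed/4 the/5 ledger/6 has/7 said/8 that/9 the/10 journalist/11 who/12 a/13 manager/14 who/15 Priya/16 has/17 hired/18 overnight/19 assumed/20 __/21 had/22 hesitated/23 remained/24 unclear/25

The gap at 21 is the subject of "hesitated", inside a relative clause.
The relative pronoun is "who" (word 12); it is bound by the head noun immediately before it.
Its filler is the head noun "journalist", at word 11.

11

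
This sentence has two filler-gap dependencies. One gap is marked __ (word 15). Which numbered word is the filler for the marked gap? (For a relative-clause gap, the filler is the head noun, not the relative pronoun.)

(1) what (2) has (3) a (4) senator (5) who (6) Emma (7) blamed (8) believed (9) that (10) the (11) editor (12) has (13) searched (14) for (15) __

1

The marked gap is the object of the preposition "for" of "searched".
Its filler is the fronted wh-phrase "what", at word 1.
(The other dependency links word 4 to a gap after word 7.)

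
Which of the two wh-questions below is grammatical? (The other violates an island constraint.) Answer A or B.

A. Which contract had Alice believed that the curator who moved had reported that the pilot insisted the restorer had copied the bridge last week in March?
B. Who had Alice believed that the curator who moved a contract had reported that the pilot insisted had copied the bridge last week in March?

B

In A, the wh-phrase is extracted from inside a complex-NP island (relative clause) (introduced by "who"), which blocks movement.
In B, the extraction path crosses only that-complement boundaries, which are transparent.
So B is grammatical.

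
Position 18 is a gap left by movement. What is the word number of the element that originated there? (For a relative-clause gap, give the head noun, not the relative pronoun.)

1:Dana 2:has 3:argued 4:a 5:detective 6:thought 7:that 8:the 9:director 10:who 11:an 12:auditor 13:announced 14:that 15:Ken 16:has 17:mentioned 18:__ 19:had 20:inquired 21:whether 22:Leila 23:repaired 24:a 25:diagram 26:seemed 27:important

The gap at 18 is the subject of "inquired", inside a relative clause.
The relative pronoun is "who" (word 10); it is bound by the head noun immediately before it.
Its filler is the head noun "director", at word 9.

9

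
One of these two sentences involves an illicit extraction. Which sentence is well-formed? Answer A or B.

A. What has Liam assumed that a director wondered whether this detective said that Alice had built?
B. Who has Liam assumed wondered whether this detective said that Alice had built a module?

B

In A, the wh-phrase is extracted from inside a wh-island (introduced by "whether"), which blocks movement.
In B, the extraction path crosses only that-complement boundaries, which are transparent.
So B is grammatical.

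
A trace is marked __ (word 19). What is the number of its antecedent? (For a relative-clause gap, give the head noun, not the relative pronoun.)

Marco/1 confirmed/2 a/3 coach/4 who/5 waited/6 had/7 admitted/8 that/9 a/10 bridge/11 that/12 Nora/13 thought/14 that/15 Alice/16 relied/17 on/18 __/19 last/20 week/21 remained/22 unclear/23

The gap at 19 is the prepositional object of "relied", inside a relative clause.
The relative pronoun is "that" (word 12); it is bound by the head noun immediately before it.
Its filler is the head noun "bridge", at word 11.

11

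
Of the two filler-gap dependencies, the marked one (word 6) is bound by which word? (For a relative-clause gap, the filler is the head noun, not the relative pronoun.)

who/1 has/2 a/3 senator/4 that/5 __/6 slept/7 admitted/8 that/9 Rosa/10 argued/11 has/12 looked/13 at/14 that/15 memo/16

4

The marked gap is inside the relative clause, the subject of "slept".
Its filler is the head noun "senator" (via "that"), at word 4.
(The other dependency links word 1 to a gap after word 11.)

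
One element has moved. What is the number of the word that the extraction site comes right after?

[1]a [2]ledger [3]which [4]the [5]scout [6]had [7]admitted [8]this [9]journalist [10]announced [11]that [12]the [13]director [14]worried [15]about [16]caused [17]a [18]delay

15

The displaced element is "a ledger" (word 2).
It is linked across 2 clause boundaries (Ø → that).
It functions as the object of the preposition "about" of "worried", so the gap sits immediately after word 15 ("about").
Base order: The scout had admitted this journalist announced that the director worried about a ledger.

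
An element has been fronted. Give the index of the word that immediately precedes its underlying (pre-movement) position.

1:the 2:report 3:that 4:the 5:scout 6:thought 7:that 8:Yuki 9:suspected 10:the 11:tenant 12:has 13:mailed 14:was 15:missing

The displaced element is "the report" (word 2).
It is linked across 2 clause boundaries (that → Ø).
It functions as the direct object of "mailed", so the gap sits immediately after word 13 ("mailed").
Base order: The scout thought that Yuki suspected the tenant has mailed the report.

13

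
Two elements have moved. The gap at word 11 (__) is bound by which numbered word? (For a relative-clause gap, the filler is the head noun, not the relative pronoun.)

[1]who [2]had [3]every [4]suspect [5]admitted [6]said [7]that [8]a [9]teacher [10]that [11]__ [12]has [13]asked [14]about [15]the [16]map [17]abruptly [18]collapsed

9

The marked gap is inside the relative clause, the subject of "asked".
Its filler is the head noun "teacher" (via "that"), at word 9.
(The other dependency links word 1 to a gap after word 5.)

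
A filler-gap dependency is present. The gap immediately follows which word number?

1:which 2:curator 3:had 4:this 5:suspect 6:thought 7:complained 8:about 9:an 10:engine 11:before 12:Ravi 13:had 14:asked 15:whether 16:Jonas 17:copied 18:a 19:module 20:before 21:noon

6

The displaced element is "which curator" (word 2).
It is linked across 1 clause boundary (Ø).
It functions as the subject of "complained", so the gap sits immediately after word 6 ("thought").
Base order: This suspect had thought that which curator complained about an engine before Ravi had asked whether Jonas copied a module before noon.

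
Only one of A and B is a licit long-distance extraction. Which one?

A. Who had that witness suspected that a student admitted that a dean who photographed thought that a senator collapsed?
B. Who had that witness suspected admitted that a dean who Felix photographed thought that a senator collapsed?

B

In A, the wh-phrase is extracted from inside a complex-NP island (relative clause) (introduced by "who"), which blocks movement.
In B, the extraction path crosses only that-complement boundaries, which are transparent.
So B is grammatical.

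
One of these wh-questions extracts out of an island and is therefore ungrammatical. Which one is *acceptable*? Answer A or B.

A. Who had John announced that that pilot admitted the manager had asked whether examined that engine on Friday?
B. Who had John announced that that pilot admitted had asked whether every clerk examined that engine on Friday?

In A, the wh-phrase is extracted from inside a wh-island (introduced by "whether"), which blocks movement.
In B, the extraction path crosses only that-complement boundaries, which are transparent.
So B is grammatical.

B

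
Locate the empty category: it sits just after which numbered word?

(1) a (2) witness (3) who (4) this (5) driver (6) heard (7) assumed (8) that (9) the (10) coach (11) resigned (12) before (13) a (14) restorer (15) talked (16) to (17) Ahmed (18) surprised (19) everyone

The displaced element is "a witness" (word 2).
It is linked across 1 clause boundary (Ø).
It functions as the subject of "assumed", so the gap sits immediately after word 6 ("heard").
Base order: This driver heard that a witness assumed that the coach resigned before a restorer talked to Ahmed.

6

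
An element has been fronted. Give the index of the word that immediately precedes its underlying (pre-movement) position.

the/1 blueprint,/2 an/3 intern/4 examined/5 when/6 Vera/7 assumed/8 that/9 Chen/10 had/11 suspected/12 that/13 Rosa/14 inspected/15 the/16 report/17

5

The displaced element is "the blueprint" (word 2).
It functions as the direct object of "examined", so the gap sits immediately after word 5 ("examined").
Base order: An intern examined the blueprint when Vera assumed that Chen had suspected that Rosa inspected the report.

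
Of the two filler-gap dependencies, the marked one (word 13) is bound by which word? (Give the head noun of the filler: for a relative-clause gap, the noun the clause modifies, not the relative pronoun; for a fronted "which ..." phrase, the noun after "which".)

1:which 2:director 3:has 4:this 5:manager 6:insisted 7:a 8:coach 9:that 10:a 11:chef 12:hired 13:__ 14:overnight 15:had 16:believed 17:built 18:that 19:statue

The marked gap is inside the relative clause, the direct object of "hired".
Its filler is the head noun "coach" (via "that"), at word 8.
(The other dependency links word 2 to a gap after word 16.)

8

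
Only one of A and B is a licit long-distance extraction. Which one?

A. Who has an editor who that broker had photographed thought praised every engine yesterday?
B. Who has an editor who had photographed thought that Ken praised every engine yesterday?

A

In B, the wh-phrase is extracted from inside a complex-NP island (relative clause) (introduced by "who"), which blocks movement.
In A, the extraction path crosses only that-complement boundaries, which are transparent.
So A is grammatical.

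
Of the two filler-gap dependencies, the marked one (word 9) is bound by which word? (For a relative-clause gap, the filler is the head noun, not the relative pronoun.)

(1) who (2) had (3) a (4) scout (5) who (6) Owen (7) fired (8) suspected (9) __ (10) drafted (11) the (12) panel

The marked gap is the subject of "drafted".
Its filler is the fronted wh-phrase "who", at word 1.
(The other dependency links word 4 to a gap after word 7.)

1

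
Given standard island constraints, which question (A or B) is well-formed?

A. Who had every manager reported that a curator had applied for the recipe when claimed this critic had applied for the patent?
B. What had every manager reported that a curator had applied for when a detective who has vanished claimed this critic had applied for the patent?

B

In A, the wh-phrase is extracted from inside an adjunct island (introduced by "when"), which blocks movement.
In B, the extraction path crosses only that-complement boundaries, which are transparent.
So B is grammatical.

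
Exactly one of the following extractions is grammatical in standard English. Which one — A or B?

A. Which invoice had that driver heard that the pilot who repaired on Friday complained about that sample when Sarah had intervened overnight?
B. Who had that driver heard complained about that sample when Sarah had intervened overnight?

B

In A, the wh-phrase is extracted from inside a complex-NP island (relative clause) (introduced by "who"), which blocks movement.
In B, the extraction path crosses only that-complement boundaries, which are transparent.
So B is grammatical.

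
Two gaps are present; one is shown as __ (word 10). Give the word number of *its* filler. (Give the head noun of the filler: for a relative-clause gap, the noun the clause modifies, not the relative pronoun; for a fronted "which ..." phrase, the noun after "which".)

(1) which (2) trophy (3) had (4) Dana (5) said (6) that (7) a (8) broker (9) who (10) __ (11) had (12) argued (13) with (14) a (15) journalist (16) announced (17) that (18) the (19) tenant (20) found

The marked gap is inside the relative clause, the subject of "argued".
Its filler is the head noun "broker" (via "who"), at word 8.
(The other dependency links word 2 to a gap after word 20.)

8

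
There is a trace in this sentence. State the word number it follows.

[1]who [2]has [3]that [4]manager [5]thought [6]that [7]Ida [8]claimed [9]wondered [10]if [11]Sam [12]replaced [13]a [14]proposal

The displaced element is "who" (word 1).
It is linked across 2 clause boundaries (that → Ø).
It functions as the subject of "wondered", so the gap sits immediately after word 8 ("claimed").
Base order: That manager has thought that Ida claimed that who wondered if Sam replaced a proposal.

8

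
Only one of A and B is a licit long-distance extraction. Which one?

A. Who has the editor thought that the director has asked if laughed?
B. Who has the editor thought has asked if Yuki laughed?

B

In A, the wh-phrase is extracted from inside a wh-island (introduced by "if"), which blocks movement.
In B, the extraction path crosses only that-complement boundaries, which are transparent.
So B is grammatical.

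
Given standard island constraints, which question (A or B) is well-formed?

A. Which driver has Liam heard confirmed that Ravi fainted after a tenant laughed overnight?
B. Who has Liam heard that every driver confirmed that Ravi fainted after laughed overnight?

A

In B, the wh-phrase is extracted from inside an adjunct island (introduced by "after"), which blocks movement.
In A, the extraction path crosses only that-complement boundaries, which are transparent.
So A is grammatical.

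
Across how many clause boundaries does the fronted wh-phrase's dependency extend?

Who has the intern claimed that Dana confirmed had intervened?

2

"who" is extracted from the subject of "intervened".
Boundaries crossed, outermost first: [that], [Ø] — 2 in total.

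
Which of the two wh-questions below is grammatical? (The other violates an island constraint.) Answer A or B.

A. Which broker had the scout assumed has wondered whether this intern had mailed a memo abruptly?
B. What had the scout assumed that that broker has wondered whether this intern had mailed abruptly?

A

In B, the wh-phrase is extracted from inside a wh-island (introduced by "whether"), which blocks movement.
In A, the extraction path crosses only that-complement boundaries, which are transparent.
So A is grammatical.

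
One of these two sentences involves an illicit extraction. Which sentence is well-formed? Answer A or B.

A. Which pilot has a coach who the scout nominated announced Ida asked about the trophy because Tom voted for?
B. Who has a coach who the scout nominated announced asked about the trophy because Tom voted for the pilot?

In A, the wh-phrase is extracted from inside an adjunct island (introduced by "because"), which blocks movement.
In B, the extraction path crosses only that-complement boundaries, which are transparent.
So B is grammatical.

B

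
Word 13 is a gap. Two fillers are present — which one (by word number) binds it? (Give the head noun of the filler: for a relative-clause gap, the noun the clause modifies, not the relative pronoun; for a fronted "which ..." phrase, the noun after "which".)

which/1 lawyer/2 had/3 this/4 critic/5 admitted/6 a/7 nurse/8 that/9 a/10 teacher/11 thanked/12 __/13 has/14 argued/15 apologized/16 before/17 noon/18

The marked gap is inside the relative clause, the direct object of "thanked".
Its filler is the head noun "nurse" (via "that"), at word 8.
(The other dependency links word 2 to a gap after word 15.)

8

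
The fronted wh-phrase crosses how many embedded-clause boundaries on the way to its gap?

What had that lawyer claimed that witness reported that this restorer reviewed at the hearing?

2

"what" is extracted from the object of "reviewed".
Boundaries crossed, outermost first: [Ø], [that] — 2 in total.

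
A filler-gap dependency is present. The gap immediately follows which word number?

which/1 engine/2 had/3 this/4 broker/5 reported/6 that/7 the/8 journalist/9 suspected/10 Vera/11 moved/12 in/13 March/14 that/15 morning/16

12

The displaced element is "which engine" (word 2).
It is linked across 2 clause boundaries (that → Ø).
It functions as the direct object of "moved", so the gap sits immediately after word 12 ("moved").
Base order: This broker had reported that the journalist suspected Vera moved which engine in March that morning.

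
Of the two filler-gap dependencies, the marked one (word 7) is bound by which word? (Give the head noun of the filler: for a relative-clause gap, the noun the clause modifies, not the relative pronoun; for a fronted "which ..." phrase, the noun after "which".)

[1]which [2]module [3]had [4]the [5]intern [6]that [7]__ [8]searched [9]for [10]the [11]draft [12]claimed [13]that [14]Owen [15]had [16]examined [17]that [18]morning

5

The marked gap is inside the relative clause, the subject of "searched".
Its filler is the head noun "intern" (via "that"), at word 5.
(The other dependency links word 2 to a gap after word 16.)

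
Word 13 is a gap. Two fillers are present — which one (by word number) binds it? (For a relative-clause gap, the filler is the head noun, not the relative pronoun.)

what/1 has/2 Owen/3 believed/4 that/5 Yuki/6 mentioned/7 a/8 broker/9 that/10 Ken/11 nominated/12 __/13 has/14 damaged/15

The marked gap is inside the relative clause, the direct object of "nominated".
Its filler is the head noun "broker" (via "that"), at word 9.
(The other dependency links word 1 to a gap after word 15.)

9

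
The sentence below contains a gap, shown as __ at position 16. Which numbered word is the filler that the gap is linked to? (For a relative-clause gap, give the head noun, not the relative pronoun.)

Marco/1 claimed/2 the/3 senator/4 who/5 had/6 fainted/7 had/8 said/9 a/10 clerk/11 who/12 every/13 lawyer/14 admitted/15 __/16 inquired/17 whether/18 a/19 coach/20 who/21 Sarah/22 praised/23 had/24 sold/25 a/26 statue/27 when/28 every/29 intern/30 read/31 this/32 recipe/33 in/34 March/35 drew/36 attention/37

11

The gap at 16 is the subject of "inquired", inside a relative clause.
The relative pronoun is "who" (word 12); it is bound by the head noun immediately before it.
Its filler is the head noun "clerk", at word 11.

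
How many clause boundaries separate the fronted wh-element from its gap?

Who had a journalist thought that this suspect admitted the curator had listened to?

2

"who" is extracted from the PP object of "listened".
Boundaries crossed, outermost first: [that], [Ø] — 2 in total.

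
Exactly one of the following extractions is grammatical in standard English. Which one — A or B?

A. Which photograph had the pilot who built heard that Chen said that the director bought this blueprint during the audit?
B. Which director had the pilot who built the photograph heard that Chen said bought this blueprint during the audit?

B

In A, the wh-phrase is extracted from inside a complex-NP island (relative clause) (introduced by "who"), which blocks movement.
In B, the extraction path crosses only that-complement boundaries, which are transparent.
So B is grammatical.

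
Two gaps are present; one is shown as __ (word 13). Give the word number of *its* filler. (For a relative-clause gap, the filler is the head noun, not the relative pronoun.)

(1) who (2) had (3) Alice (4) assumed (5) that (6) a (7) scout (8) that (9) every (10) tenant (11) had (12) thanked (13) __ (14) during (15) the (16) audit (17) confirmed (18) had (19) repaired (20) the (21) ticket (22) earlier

The marked gap is inside the relative clause, the direct object of "thanked".
Its filler is the head noun "scout" (via "that"), at word 7.
(The other dependency links word 1 to a gap after word 17.)

7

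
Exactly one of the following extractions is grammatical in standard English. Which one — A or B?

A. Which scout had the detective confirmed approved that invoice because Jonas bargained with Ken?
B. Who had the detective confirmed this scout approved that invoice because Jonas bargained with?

A

In B, the wh-phrase is extracted from inside an adjunct island (introduced by "because"), which blocks movement.
In A, the extraction path crosses only that-complement boundaries, which are transparent.
So A is grammatical.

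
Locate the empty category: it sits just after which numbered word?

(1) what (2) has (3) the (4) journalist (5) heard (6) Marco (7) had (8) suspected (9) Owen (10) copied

10

The displaced element is "what" (word 1).
It is linked across 2 clause boundaries (Ø → Ø).
It functions as the direct object of "copied", so the gap sits immediately after word 10 ("copied").
Base order: The journalist has heard Marco had suspected Owen copied what.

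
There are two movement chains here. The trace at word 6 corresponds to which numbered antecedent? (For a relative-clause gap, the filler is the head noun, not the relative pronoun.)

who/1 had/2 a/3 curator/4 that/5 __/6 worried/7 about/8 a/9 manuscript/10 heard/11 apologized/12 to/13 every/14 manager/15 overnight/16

The marked gap is inside the relative clause, the subject of "worried".
Its filler is the head noun "curator" (via "that"), at word 4.
(The other dependency links word 1 to a gap after word 11.)

4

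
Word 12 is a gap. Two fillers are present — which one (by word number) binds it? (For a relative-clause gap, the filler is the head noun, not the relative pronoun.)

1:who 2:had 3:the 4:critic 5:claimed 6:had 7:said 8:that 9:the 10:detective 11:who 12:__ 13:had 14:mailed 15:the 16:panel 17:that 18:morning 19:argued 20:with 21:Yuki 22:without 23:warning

10

The marked gap is inside the relative clause, the subject of "mailed".
Its filler is the head noun "detective" (via "who"), at word 10.
(The other dependency links word 1 to a gap after word 5.)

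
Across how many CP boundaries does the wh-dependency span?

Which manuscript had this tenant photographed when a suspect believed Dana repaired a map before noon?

0

"which manuscript" originates inside the matrix clause — no clause boundary is crossed.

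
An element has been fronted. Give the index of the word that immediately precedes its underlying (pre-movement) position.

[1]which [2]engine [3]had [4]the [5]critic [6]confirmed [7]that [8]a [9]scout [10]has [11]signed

11

The displaced element is "which engine" (word 2).
It is linked across 1 clause boundary (that).
It functions as the direct object of "signed", so the gap sits immediately after word 11 ("signed").
Base order: The critic had confirmed that a scout has signed which engine.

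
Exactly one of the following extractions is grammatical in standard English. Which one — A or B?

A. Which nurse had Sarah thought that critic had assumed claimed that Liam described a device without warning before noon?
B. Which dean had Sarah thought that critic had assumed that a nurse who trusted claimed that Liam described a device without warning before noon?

A

In B, the wh-phrase is extracted from inside a complex-NP island (relative clause) (introduced by "who"), which blocks movement.
In A, the extraction path crosses only that-complement boundaries, which are transparent.
So A is grammatical.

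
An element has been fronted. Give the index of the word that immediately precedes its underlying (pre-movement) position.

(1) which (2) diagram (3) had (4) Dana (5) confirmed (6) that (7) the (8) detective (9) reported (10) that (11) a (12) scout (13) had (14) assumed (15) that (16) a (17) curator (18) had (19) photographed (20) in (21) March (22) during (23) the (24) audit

19

The displaced element is "which diagram" (word 2).
It is linked across 3 clause boundaries (that → that → that).
It functions as the direct object of "photographed", so the gap sits immediately after word 19 ("photographed").
Base order: Dana had confirmed that the detective reported that a scout had assumed that a curator had photographed which diagram in March during the audit.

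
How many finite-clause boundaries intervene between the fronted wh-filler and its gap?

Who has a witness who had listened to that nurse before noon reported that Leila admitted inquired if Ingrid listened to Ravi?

2

"who" is extracted from the subject of "inquired".
Boundaries crossed, outermost first: [that], [Ø] — 2 in total.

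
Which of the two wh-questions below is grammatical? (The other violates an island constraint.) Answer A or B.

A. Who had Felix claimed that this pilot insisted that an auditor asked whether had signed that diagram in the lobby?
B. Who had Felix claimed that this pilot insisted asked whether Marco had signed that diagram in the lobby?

In A, the wh-phrase is extracted from inside a wh-island (introduced by "whether"), which blocks movement.
In B, the extraction path crosses only that-complement boundaries, which are transparent.
So B is grammatical.

B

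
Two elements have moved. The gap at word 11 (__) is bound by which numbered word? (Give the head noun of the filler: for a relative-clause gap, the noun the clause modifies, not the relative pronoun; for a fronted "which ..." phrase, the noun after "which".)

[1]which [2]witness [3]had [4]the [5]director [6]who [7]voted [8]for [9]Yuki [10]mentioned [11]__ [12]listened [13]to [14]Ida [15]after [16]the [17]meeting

The marked gap is the subject of "listened".
Its filler is the fronted wh-phrase "which witness", at word 2.
(The other dependency links word 5 to a gap after word 6.)

2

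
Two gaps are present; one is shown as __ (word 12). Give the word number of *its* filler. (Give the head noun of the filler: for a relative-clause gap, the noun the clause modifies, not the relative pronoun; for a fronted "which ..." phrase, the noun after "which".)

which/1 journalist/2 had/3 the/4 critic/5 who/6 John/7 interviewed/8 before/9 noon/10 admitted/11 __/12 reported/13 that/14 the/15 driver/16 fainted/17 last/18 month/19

The marked gap is the subject of "reported".
Its filler is the fronted wh-phrase "which journalist", at word 2.
(The other dependency links word 5 to a gap after word 8.)

2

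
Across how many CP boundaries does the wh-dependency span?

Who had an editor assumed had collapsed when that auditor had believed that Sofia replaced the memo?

"who" is extracted from the subject of "collapsed".
Boundaries crossed, outermost first: [Ø] — 1 in total.

1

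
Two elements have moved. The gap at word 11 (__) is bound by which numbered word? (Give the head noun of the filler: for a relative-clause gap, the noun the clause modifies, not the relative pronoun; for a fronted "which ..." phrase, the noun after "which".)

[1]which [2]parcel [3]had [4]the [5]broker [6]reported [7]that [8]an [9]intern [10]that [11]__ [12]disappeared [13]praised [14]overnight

9

The marked gap is inside the relative clause, the subject of "disappeared".
Its filler is the head noun "intern" (via "that"), at word 9.
(The other dependency links word 2 to a gap after word 13.)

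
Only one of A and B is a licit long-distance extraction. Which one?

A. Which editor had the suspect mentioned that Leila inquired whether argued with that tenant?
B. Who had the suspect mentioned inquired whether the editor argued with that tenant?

In A, the wh-phrase is extracted from inside a wh-island (introduced by "whether"), which blocks movement.
In B, the extraction path crosses only that-complement boundaries, which are transparent.
So B is grammatical.

B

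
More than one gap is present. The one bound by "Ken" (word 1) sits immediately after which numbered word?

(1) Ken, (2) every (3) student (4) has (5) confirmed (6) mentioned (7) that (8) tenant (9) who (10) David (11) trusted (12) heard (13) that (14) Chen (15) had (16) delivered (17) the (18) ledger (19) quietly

5

The displaced element is "Ken" (word 1).
It is linked across 1 clause boundary (Ø).
It functions as the subject of "mentioned", so the gap sits immediately after word 5 ("confirmed").
Base order: Every student has confirmed that Ken mentioned that tenant who David trusted heard that Chen had delivered the ledger quietly.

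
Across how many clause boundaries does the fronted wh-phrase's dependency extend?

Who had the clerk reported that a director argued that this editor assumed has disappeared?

"who" is extracted from the subject of "disappeared".
Boundaries crossed, outermost first: [that], [that], [Ø] — 3 in total.

3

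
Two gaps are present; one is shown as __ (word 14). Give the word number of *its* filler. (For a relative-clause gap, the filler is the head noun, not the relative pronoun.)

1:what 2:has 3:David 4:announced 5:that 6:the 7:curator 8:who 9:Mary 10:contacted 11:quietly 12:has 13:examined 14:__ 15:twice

1

The marked gap is the direct object of "examined".
Its filler is the fronted wh-phrase "what", at word 1.
(The other dependency links word 7 to a gap after word 10.)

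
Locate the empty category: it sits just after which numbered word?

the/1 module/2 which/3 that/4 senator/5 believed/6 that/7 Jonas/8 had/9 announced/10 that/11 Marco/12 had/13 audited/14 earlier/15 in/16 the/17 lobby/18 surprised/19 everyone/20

14

The displaced element is "the module" (word 2).
It is linked across 2 clause boundaries (that → that).
It functions as the direct object of "audited", so the gap sits immediately after word 14 ("audited").
Base order: That senator believed that Jonas had announced that Marco had audited the module earlier in the lobby.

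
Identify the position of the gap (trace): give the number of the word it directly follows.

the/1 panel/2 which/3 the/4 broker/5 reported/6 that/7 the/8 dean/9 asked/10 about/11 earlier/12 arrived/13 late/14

The displaced element is "the panel" (word 2).
It is linked across 1 clause boundary (that).
It functions as the object of the preposition "about" of "asked", so the gap sits immediately after word 11 ("about").
Base order: The broker reported that the dean asked about the panel earlier.

11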